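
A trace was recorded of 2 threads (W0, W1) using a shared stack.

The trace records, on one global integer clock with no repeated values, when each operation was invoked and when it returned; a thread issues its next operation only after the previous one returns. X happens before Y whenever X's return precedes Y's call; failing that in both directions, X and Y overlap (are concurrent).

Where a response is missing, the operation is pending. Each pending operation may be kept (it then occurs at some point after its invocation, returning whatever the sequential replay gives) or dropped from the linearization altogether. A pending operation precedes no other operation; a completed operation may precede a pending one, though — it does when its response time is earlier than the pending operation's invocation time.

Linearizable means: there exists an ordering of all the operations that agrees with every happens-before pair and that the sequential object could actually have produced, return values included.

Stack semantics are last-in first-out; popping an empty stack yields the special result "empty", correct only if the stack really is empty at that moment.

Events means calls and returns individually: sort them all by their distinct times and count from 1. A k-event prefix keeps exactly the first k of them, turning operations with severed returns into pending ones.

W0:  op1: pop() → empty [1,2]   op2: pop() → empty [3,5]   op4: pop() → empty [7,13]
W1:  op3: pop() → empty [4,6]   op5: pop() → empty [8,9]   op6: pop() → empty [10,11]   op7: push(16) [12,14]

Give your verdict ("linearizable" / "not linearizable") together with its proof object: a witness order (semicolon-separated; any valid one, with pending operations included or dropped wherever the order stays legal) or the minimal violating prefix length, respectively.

after step 1 (op1 pop() → empty): stack <>
after step 2 (op2 pop() → empty): stack <>
after step 3 (op3 pop() → empty): stack <>
after step 4 (op4 pop() → empty): stack <>
after step 5 (op5 pop() → empty): stack <>
after step 6 (op6 pop() → empty): stack <>
after step 7 (op7 push(16)): stack <16>

linearizable — witness: op1; op2; op3; op4; op5; op6; op7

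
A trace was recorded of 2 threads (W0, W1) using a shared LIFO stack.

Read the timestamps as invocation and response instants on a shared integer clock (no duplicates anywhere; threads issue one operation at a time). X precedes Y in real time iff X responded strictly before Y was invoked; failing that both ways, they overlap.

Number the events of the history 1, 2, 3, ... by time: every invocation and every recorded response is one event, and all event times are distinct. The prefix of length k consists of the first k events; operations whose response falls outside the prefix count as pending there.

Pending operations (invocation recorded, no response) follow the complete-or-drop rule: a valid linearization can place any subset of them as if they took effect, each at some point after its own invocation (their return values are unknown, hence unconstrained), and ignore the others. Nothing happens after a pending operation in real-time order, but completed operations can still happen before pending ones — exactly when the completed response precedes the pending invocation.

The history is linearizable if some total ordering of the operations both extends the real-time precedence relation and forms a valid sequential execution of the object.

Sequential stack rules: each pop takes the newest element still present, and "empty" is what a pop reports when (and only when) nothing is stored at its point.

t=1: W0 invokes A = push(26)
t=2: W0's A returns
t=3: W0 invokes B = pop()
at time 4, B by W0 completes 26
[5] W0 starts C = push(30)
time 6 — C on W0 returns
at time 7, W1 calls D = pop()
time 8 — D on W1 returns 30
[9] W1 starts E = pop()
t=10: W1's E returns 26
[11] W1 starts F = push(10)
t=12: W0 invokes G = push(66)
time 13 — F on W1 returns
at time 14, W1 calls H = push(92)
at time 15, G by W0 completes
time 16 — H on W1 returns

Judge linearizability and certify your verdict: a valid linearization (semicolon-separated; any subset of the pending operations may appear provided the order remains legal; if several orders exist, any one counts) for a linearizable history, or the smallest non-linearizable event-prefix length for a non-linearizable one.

not linearizable — minimal violating prefix: 10 events

through event 9 a valid linearization exists; event 10 (E responding at time 10) ends that
a single order respects real time; the 5 completed LIFO stack operations fail replay along it
take A, B, C, D, E: step 5 already fails, because E pop() → 26 cannot occur there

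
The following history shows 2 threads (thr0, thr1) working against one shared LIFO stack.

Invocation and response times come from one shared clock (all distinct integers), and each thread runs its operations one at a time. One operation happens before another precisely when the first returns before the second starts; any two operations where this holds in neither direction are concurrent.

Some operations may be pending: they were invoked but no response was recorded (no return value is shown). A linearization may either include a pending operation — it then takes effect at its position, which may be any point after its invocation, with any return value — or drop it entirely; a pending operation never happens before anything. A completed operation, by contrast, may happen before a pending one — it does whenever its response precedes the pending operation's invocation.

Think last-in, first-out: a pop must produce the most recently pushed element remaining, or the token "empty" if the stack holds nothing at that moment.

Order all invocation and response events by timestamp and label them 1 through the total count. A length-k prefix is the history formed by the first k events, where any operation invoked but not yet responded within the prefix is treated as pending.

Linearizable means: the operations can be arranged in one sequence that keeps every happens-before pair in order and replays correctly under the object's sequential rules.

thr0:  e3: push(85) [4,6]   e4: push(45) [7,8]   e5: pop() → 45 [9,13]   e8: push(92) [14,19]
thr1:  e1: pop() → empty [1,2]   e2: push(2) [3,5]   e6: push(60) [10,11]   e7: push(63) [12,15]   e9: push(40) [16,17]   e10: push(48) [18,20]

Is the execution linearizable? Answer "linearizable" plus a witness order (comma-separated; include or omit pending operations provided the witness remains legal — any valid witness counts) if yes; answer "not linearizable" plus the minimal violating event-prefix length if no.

linearizable — witness: e1, e2, e3, e4, e5, e6, e7, e8, e9, e10

1. e1 pop() → empty, leaving stack <>
2. e2 push(2), leaving stack <2>
3. e3 push(85), leaving stack <2,85>
4. e4 push(45), leaving stack <2,85,45>
5. e5 pop() → 45, leaving stack <2,85>
6. e6 push(60), leaving stack <2,85,60>
7. e7 push(63), leaving stack <2,85,60,63>
8. e8 push(92), leaving stack <2,85,60,63,92>
9. e9 push(40), leaving stack <2,85,60,63,92,40>
10. e10 push(48), leaving stack <2,85,60,63,92,40,48>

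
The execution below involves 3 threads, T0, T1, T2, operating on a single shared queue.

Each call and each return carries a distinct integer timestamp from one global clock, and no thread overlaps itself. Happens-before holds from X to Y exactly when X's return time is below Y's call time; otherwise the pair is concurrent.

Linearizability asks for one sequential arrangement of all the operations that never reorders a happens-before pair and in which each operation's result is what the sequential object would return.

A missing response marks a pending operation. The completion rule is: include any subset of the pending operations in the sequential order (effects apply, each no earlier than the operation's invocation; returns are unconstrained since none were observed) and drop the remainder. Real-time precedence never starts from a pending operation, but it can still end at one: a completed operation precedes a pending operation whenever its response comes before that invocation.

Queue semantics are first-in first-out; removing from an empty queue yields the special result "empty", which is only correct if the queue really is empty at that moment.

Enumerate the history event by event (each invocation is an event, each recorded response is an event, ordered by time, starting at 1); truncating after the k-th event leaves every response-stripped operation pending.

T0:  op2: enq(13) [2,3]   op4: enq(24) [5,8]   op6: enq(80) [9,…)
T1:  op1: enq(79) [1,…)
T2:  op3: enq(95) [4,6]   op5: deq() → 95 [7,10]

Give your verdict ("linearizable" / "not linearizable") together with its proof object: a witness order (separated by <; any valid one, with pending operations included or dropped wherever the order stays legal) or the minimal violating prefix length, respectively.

prefix check: 1..9 passes, 1..10 fails once op5's time-10 response joins
the 4 completed operations admit 3 real-time orders; each fails the queue replay
every completion of the 2 pending operations (op1, op6) was checked; none linearizes
e.g. op2, op3, op4, op5 (pending dropped): illegal at step 4, since op5 deq() → 95 cannot apply there
e.g. op2, op3, op5, op4 (pending dropped): illegal at step 3, since op5 deq() → 95 cannot apply there

not linearizable — minimal violating prefix: 10 events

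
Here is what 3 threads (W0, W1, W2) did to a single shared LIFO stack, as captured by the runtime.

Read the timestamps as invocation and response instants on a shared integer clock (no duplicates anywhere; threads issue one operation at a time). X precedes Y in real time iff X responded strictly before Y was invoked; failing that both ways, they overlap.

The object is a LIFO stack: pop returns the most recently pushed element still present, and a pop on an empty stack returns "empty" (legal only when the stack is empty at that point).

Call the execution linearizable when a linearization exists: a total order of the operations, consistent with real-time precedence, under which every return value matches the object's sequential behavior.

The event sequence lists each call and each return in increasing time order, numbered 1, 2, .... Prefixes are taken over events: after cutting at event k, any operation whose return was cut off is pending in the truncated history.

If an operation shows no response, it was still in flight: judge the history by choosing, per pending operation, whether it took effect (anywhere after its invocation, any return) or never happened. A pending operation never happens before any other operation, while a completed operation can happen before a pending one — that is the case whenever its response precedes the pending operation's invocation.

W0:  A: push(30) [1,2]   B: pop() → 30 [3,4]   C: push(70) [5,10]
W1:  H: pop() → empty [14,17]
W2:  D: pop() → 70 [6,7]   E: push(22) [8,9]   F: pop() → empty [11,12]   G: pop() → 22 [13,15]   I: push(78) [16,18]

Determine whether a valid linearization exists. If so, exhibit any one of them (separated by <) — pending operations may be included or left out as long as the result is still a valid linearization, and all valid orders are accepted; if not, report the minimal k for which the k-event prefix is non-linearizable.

already the first 12 events (up to F's response at time 12) admit no linearization; the first 11 still do
no legal order exists: 3 real-time-consistent candidates over 6 completed LIFO stack operations, all rejected
for example A, B, C, D, E, F fails at step 6: F pop() → empty is not legal there
for example A, B, D, C, E, F fails at step 3: D pop() → 70 is not legal there

not linearizable — minimal violating prefix: 12 events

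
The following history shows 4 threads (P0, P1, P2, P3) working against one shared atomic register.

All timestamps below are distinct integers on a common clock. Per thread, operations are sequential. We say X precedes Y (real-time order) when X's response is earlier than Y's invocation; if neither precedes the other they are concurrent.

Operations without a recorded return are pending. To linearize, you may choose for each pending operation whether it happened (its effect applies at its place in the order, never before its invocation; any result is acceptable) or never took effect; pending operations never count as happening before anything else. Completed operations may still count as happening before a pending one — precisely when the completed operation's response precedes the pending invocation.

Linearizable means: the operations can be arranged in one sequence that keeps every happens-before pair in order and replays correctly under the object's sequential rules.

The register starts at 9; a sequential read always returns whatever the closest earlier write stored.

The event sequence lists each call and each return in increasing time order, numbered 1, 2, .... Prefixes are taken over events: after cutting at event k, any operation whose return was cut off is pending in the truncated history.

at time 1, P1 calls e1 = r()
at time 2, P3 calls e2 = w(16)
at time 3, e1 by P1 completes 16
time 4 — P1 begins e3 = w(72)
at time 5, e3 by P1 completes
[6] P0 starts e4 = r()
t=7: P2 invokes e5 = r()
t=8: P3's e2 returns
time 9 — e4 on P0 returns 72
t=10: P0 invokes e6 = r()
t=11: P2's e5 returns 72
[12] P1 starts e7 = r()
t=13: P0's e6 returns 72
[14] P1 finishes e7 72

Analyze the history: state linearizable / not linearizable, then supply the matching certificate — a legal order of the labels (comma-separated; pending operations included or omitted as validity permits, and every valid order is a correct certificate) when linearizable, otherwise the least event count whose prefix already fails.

step 1: e2 w(16) — value 16
step 2: e1 r() → 16 — value 16
step 3: e3 w(72) — value 72
step 4: e4 r() → 72 — value 72
step 5: e5 r() → 72 — value 72
step 6: e6 r() → 72 — value 72
step 7: e7 r() → 72 — value 72

linearizable — witness: e2, e1, e3, e4, e5, e6, e7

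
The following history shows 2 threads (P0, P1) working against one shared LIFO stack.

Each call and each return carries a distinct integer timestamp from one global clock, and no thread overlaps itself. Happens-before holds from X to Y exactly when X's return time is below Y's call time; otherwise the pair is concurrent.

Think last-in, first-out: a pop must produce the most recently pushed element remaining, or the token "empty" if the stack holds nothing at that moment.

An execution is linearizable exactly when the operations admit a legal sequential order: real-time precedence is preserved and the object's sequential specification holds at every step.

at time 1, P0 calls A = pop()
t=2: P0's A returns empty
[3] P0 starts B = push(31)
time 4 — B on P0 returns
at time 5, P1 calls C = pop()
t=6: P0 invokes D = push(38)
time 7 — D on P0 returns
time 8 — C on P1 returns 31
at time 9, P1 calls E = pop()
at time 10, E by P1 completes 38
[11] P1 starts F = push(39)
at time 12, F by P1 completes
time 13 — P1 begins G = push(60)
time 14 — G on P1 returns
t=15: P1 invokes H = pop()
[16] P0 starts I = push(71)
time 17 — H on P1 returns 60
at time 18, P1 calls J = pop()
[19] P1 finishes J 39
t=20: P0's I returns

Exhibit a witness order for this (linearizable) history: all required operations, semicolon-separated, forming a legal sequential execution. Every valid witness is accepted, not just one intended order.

1. A pop() → empty, leaving stack <>
2. B push(31), leaving stack <31>
3. C pop() → 31, leaving stack <>
4. D push(38), leaving stack <38>
5. E pop() → 38, leaving stack <>
6. F push(39), leaving stack <39>
7. G push(60), leaving stack <39,60>
8. H pop() → 60, leaving stack <39>
9. J pop() → 39, leaving stack <>
10. I push(71), leaving stack <71>

A; B; C; D; E; F; G; H; J; I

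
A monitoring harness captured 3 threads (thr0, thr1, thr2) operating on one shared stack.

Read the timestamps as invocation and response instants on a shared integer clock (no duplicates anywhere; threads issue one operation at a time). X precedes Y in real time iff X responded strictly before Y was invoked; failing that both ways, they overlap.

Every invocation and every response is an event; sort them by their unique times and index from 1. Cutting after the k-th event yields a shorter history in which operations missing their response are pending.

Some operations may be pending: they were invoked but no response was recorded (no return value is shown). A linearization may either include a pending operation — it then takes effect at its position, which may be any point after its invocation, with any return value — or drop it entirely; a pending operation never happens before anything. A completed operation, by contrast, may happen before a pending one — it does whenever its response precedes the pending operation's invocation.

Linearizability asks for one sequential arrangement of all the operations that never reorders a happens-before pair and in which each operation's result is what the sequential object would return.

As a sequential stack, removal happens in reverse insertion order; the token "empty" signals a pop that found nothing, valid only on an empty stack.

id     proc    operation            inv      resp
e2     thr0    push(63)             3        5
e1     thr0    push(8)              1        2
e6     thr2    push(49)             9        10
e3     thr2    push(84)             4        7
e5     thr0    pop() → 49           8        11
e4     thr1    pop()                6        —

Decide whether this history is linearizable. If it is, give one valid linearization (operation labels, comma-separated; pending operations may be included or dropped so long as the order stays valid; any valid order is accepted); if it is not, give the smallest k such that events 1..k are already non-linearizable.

linearizable — witness: e1, e2, e3, e4, e6, e5

1. e1 push(8), leaving stack <8>
2. e2 push(63), leaving stack <8,63>
3. e3 push(84), leaving stack <8,63,84>
4. e4 pop() (pending, included), leaving stack <8,63>
5. e6 push(49), leaving stack <8,63,49>
6. e5 pop() → 49, leaving stack <8,63>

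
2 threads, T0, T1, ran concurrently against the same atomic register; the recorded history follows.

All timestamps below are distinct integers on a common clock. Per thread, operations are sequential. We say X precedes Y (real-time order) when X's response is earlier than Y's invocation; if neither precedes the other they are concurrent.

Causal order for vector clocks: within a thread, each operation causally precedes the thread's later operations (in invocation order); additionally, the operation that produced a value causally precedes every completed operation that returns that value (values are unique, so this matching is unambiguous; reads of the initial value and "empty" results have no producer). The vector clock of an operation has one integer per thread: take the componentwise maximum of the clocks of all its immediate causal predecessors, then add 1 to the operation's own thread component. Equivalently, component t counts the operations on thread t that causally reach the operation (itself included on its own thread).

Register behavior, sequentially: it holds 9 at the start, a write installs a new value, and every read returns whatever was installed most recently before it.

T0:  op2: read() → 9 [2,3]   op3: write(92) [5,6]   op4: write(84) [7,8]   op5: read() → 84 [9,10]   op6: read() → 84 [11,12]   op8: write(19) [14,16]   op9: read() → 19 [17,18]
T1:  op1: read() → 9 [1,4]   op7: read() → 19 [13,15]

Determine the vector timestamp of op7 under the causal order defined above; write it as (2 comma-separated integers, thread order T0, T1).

op1 (invocation 1): nothing precedes it; T1's component alone gives (0, 1)
op2 (invocation 2): nothing precedes it; T0's component alone gives (1, 0)
VC(op3, invoked at 5): max of VC(op2)=(1, 0), then +1 on thread T0 → (2, 0)
VC(op4, invoked at 7): max of VC(op3)=(2, 0), then +1 on thread T0 → (3, 0)
VC(op5, invoked at 9): max of VC(op4)=(3, 0), then +1 on thread T0 → (4, 0)
VC(op6, invoked at 11): max of VC(op4)=(3, 0), VC(op5)=(4, 0), then +1 on thread T0 → (5, 0)
VC(op8, invoked at 14): max of VC(op6)=(5, 0), then +1 on thread T0 → (6, 0)
VC(op9, invoked at 17): max of VC(op8)=(6, 0), then +1 on thread T0 → (7, 0)
VC(op7, invoked at 13): max of VC(op1)=(0, 1), VC(op8)=(6, 0), then +1 on thread T1 → (6, 2)
target: VC(op7) = (6, 2)

(6, 2)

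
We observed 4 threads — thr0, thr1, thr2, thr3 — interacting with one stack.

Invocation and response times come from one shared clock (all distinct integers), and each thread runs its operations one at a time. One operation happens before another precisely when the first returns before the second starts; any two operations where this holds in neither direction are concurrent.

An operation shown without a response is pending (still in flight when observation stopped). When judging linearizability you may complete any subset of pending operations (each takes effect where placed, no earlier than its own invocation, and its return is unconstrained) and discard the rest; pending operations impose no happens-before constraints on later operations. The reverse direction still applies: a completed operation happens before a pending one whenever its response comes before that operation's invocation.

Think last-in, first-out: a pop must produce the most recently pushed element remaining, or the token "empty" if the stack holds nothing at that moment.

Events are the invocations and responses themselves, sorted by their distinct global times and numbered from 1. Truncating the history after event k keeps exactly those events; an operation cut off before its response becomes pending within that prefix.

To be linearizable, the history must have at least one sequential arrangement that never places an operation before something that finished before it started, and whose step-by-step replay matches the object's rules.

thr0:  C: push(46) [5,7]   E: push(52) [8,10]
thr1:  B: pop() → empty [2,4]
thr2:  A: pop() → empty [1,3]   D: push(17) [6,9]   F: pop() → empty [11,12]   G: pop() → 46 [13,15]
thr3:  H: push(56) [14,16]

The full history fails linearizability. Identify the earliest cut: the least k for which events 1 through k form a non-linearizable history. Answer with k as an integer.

12

events 1..11 are linearizable; a witness order is A, B, C, D, E:
step 1: A pop() → empty — stack <>
step 2: B pop() → empty — stack <>
step 3: C push(46) — stack <46>
step 4: D push(17) — stack <46,17>
step 5: E push(52) — stack <46,17,52>
at event 12 (F's time-12 response) nothing linearizes any more
e.g. A, B, C, D, E, F: illegal at step 6, since F pop() → empty cannot apply there
e.g. A, B, C, E, D, F: illegal at step 6, since F pop() → empty cannot apply there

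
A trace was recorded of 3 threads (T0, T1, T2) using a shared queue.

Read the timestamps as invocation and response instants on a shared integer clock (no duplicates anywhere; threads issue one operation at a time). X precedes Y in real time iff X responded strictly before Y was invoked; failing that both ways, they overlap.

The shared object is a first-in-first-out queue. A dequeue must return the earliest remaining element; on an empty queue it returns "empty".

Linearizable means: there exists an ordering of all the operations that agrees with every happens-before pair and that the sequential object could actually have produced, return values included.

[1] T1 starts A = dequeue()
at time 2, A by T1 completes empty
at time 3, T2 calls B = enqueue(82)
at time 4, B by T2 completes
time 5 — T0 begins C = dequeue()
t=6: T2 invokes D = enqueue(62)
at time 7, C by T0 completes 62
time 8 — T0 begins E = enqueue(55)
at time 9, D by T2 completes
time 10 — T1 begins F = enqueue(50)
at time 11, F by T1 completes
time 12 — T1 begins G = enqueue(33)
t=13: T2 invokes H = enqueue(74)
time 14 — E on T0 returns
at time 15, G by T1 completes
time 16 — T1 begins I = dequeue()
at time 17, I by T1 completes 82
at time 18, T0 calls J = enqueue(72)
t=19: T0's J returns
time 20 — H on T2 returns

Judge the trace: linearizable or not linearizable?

already the first 7 events (up to C's response at time 7) admit no linearization; the first 6 still do
exhaustive check: the 3 completed queue ops admit one real-time order; illegal
including or dropping the 1 pending operation (D) in any combination fails
for example A, B, C (pending dropped) fails at step 3: C dequeue() → 62 is not legal there

not linearizable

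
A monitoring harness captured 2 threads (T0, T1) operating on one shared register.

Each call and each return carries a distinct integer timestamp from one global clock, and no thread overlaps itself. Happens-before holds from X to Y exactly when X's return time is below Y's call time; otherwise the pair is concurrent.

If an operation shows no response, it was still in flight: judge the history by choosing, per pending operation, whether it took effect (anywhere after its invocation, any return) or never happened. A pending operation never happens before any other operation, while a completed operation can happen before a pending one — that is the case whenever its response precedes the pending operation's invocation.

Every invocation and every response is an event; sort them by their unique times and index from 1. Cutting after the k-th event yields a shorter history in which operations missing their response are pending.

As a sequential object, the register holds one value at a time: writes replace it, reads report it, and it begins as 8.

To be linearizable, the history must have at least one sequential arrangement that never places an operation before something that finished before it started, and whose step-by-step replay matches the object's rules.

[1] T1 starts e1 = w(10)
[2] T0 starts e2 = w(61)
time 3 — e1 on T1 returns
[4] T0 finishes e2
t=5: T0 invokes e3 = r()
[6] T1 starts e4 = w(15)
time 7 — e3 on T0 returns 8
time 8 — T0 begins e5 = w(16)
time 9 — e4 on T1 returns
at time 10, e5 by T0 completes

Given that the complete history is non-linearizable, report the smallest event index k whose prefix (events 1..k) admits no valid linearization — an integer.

7

events 1..6 are linearizable; a witness order is e1, e2:
1. e1 w(10), leaving value 10
2. e2 w(61), leaving value 61
once event 7 joins (e3's response, time 7), exhaustive search finds no witness
include/drop combinations of the 1 pending operation (e4) were all tried; none helps
e.g. e1, e2, e3 (pending dropped): illegal at step 3, since e3 r() → 8 cannot apply there
e.g. e2, e1, e3 (pending dropped): illegal at step 3, since e3 r() → 8 cannot apply there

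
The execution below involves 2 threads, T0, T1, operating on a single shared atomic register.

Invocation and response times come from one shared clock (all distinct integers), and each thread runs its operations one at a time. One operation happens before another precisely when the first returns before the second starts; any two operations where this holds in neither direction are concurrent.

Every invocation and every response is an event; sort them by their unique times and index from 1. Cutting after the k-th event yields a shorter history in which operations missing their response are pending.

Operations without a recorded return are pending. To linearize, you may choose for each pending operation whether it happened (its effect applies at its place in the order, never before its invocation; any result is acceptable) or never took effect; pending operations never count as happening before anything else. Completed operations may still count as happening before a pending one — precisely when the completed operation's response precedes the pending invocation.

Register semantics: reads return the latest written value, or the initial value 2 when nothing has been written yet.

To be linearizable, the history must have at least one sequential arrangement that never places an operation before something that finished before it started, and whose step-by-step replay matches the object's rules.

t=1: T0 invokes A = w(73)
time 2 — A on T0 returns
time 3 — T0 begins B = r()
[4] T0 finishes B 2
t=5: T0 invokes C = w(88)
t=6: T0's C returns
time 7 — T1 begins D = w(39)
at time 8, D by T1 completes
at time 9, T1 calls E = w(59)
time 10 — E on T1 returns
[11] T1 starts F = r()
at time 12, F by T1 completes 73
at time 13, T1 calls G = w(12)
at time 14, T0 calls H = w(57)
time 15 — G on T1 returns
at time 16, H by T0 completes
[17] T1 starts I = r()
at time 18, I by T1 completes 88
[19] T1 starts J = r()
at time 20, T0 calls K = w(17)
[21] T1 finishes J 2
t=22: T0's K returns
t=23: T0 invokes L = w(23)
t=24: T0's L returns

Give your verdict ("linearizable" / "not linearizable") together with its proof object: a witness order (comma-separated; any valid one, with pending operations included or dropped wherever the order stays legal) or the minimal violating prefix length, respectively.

already the first 4 events (up to B's response at time 4) admit no linearization; the first 3 still do
a single order respects real time; the 2 completed atomic register operations fail replay along it
e.g. A, B: illegal at step 2, since B r() → 2 cannot apply there

not linearizable — minimal violating prefix: 4 events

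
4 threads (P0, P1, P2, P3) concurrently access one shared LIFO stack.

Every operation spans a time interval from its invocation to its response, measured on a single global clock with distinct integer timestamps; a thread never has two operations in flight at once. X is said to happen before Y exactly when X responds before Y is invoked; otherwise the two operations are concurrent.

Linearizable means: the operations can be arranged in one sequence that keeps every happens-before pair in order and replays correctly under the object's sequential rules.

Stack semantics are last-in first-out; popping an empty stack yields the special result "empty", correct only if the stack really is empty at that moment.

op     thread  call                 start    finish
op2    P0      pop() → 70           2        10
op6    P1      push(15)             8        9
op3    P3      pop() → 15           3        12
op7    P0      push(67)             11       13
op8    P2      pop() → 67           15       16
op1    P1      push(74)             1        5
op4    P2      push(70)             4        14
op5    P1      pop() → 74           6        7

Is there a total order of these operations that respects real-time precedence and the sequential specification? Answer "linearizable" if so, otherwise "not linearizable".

a witness: op1, op4, op2, op5, op6, op3, op7, op8
after step 1 (op1 push(74)): stack <74>
after step 2 (op4 push(70)): stack <74,70>
after step 3 (op2 pop() → 70): stack <74>
after step 4 (op5 pop() → 74): stack <>
after step 5 (op6 push(15)): stack <15>
after step 6 (op3 pop() → 15): stack <>
after step 7 (op7 push(67)): stack <67>
after step 8 (op8 pop() → 67): stack <>

linearizable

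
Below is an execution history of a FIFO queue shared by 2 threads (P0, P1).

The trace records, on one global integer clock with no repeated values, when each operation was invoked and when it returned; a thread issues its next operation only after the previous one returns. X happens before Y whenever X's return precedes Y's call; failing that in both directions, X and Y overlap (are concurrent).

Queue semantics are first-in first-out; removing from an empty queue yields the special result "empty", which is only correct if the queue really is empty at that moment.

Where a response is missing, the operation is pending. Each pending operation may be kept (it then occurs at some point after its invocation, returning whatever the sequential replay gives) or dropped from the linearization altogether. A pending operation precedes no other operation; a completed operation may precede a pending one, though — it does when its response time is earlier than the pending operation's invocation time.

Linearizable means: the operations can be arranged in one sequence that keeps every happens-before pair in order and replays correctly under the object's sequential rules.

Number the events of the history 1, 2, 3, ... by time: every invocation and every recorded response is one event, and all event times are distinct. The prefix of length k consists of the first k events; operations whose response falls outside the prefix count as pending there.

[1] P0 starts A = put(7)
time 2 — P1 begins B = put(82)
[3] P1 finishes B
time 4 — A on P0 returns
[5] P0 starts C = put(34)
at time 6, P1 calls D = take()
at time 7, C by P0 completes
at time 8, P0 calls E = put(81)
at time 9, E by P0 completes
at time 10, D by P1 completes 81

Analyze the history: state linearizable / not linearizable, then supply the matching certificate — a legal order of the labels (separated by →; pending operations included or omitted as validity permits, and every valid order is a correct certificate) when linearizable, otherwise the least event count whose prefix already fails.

not linearizable — minimal violating prefix: 10 events

the violation lands at event 10, D's response at time 10: events 1..9 linearize, events 1..10 do not
5 completed operations, 6 real-time-consistent orders — every FIFO queue replay fails
take A, B, C, D, E: step 4 already fails, because D take() → 81 cannot occur there
take A, B, C, E, D: step 5 already fails, because D take() → 81 cannot occur there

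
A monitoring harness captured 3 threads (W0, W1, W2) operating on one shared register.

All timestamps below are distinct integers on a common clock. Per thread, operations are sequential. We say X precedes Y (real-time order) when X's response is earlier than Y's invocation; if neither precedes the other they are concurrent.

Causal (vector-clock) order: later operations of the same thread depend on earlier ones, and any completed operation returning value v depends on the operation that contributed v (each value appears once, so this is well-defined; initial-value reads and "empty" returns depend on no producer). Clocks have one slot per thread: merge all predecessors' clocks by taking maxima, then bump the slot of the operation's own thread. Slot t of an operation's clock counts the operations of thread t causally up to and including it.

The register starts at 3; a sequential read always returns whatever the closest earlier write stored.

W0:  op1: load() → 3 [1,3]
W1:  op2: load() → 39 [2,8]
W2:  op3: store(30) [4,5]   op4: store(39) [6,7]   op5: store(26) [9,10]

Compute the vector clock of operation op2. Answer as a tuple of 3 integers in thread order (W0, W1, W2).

(0, 1, 2)

op3, invoked 4, has no incoming edges; only W2's bump applies → (0, 0, 1)
op1, invoked 1, has no incoming edges; only W0's bump applies → (1, 0, 0)
merge at op4 (invoked 6): VC(op3)=(0, 0, 1), own-thread bump on W2 → (0, 0, 2)
merge at op5 (invoked 9): VC(op4)=(0, 0, 2), own-thread bump on W2 → (0, 0, 3)
merge at op2 (invoked 2): VC(op4)=(0, 0, 2), own-thread bump on W1 → (0, 1, 2)
target: VC(op2) = (0, 1, 2)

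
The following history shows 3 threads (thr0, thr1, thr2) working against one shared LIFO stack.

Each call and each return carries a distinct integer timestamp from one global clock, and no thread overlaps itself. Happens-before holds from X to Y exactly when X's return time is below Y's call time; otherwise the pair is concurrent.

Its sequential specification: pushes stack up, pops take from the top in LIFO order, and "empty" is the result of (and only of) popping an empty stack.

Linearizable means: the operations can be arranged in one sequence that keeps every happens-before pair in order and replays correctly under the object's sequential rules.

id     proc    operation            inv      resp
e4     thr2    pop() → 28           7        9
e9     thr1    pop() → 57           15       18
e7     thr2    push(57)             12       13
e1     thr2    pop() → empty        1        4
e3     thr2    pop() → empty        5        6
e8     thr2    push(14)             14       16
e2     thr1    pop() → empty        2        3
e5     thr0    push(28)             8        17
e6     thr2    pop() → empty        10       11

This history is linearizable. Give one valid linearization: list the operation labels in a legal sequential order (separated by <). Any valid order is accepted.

e1 < e2 < e3 < e5 < e4 < e6 < e7 < e9 < e8

after step 1 (e1 pop() → empty): stack <>
after step 2 (e2 pop() → empty): stack <>
after step 3 (e3 pop() → empty): stack <>
after step 4 (e5 push(28)): stack <28>
after step 5 (e4 pop() → 28): stack <>
after step 6 (e6 pop() → empty): stack <>
after step 7 (e7 push(57)): stack <57>
after step 8 (e9 pop() → 57): stack <>
after step 9 (e8 push(14)): stack <14>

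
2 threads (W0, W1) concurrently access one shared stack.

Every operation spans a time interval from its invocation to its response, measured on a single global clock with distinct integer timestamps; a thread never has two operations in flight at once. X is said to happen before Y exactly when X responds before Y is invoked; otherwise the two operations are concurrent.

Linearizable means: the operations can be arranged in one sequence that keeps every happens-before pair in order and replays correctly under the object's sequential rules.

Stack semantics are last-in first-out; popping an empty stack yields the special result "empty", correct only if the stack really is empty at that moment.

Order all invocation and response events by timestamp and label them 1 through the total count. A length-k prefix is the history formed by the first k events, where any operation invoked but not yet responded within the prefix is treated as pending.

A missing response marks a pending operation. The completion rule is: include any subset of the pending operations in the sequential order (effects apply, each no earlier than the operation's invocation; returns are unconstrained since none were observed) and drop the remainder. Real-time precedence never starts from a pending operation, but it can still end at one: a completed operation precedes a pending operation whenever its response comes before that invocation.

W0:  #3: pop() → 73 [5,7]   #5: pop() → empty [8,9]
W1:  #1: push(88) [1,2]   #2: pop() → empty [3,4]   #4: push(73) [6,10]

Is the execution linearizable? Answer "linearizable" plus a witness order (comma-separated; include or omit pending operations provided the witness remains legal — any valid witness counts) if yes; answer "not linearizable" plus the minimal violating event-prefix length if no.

prefix check: 1..3 passes, 1..4 fails once #2's time-4 response joins
exhaustive check: the 2 completed stack ops admit one real-time order; illegal
take #1, #2: step 2 already fails, because #2 pop() → empty cannot occur there

not linearizable — minimal violating prefix: 4 events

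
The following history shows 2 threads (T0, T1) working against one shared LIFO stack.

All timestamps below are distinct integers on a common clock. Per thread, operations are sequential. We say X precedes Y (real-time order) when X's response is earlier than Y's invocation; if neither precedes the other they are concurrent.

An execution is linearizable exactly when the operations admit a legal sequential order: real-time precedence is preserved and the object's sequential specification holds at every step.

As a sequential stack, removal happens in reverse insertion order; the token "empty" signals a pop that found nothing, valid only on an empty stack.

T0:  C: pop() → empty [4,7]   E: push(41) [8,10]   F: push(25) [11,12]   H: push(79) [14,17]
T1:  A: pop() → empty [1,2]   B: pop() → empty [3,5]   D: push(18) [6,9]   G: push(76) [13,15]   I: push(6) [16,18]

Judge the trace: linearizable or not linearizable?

one valid linearization: A, B, C, D, E, F, G, H, I
step 1: A pop() → empty — stack <>
step 2: B pop() → empty — stack <>
step 3: C pop() → empty — stack <>
step 4: D push(18) — stack <18>
step 5: E push(41) — stack <18,41>
step 6: F push(25) — stack <18,41,25>
step 7: G push(76) — stack <18,41,25,76>
step 8: H push(79) — stack <18,41,25,76,79>
step 9: I push(6) — stack <18,41,25,76,79,6>

linearizable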